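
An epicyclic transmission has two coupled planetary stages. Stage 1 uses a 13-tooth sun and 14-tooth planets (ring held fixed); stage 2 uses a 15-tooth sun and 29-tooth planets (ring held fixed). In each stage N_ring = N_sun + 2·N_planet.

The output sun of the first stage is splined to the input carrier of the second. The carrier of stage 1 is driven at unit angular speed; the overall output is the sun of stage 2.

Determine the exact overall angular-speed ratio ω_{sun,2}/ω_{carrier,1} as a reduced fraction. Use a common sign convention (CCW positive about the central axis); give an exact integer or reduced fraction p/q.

1584/65

Stage 1: N_ring = 13 + 2·14 = 41
Stage 1: 13(ω_s−ω_c) = −41(ω_r−ω_c),  ω_r=0, ω_c=1
Stage 1: ω_s = 1 − (41/13)(0−1) = 54/13
  ⇒ ω_s¹/ω_c¹ = 54/13
Stage 2: N_ring = 15 + 2·29 = 73
Stage 2: 15(ω_s−ω_c) = −73(ω_r−ω_c),  ω_r=0, ω_c=1
Stage 2: ω_s = 1 − (73/15)(0−1) = 88/15
  ⇒ ω_s²/ω_c² = 88/15
Coupling ω_c² = ω_s¹ ⇒ overall = 54/13 × 88/15 = 1584/65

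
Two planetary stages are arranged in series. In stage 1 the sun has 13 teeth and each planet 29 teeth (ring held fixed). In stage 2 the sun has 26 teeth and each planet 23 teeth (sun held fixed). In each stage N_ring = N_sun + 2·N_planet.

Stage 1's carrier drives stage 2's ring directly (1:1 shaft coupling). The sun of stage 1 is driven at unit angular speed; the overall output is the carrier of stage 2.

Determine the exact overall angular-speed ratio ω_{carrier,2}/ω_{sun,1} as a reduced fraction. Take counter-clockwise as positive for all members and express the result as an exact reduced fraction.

39/343

Stage 1: N_ring = 13 + 2·29 = 71
Stage 1: 13(ω_s−ω_c) = −71(ω_r−ω_c),  ω_r=0, ω_s=1
Stage 1: 13(1−ω_c) = −71(0−ω_c)  ⇒  84ω_c = 13  ⇒  ω_c = 13/84
  ⇒ ω_c¹/ω_s¹ = 13/84
Stage 2: N_ring = 26 + 2·23 = 72
Stage 2: 26(ω_s−ω_c) = −72(ω_r−ω_c),  ω_s=0, ω_r=1
Stage 2: 26(0−ω_c) = −72(1−ω_c)  ⇒  98ω_c = 72  ⇒  ω_c = 36/49
  ⇒ ω_c²/ω_r² = 36/49
Coupling ω_r² = ω_c¹ ⇒ overall = 13/84 × 36/49 = 39/343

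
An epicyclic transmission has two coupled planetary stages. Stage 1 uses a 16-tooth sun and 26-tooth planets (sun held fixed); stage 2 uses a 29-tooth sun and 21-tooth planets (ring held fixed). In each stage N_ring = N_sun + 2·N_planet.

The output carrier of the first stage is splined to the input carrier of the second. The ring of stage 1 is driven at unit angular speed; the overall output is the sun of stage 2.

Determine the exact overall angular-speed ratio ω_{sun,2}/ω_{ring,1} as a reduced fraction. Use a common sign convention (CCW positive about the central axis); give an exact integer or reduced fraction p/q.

1700/609

Stage 1: N_ring = 16 + 2·26 = 68
Stage 1: 16(ω_s−ω_c) = −68(ω_r−ω_c),  ω_s=0, ω_r=1
Stage 1: 16(0−ω_c) = −68(1−ω_c)  ⇒  84ω_c = 68  ⇒  ω_c = 17/21
  ⇒ ω_c¹/ω_r¹ = 17/21
Stage 2: N_ring = 29 + 2·21 = 71
Stage 2: 29(ω_s−ω_c) = −71(ω_r−ω_c),  ω_r=0, ω_c=1
Stage 2: ω_s = 1 − (71/29)(0−1) = 100/29
  ⇒ ω_s²/ω_c² = 100/29
Coupling ω_c² = ω_c¹ ⇒ overall = 17/21 × 100/29 = 1700/609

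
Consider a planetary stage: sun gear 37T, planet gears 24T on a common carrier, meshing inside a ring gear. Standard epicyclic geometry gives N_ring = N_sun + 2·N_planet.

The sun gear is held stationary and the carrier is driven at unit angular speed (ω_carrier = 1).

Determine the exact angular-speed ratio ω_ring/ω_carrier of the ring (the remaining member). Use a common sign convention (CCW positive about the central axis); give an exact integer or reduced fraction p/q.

N_ring = 37 + 2·24 = 85
37(ω_s−ω_c) = −85(ω_r−ω_c),  ω_s=0, ω_c=1
ω_r = 1 − (37/85)(0−1) = 122/85
ω_r/ω_c = 122/85

122/85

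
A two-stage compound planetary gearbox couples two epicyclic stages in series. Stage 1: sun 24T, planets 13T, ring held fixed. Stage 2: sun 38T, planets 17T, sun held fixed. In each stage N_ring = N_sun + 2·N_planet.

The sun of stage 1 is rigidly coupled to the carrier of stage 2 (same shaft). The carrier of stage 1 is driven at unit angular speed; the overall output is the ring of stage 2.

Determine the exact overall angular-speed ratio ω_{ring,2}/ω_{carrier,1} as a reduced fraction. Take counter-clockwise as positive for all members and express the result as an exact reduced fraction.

Stage 1: N_ring = 24 + 2·13 = 50
Stage 1: 24(ω_s−ω_c) = −50(ω_r−ω_c),  ω_r=0, ω_c=1
Stage 1: ω_s = 1 − (50/24)(0−1) = 37/12
  ⇒ ω_s¹/ω_c¹ = 37/12
Stage 2: N_ring = 38 + 2·17 = 72
Stage 2: 38(ω_s−ω_c) = −72(ω_r−ω_c),  ω_s=0, ω_c=1
Stage 2: ω_r = 1 − (38/72)(0−1) = 55/36
  ⇒ ω_r²/ω_c² = 55/36
Coupling ω_c² = ω_s¹ ⇒ overall = 37/12 × 55/36 = 2035/432

2035/432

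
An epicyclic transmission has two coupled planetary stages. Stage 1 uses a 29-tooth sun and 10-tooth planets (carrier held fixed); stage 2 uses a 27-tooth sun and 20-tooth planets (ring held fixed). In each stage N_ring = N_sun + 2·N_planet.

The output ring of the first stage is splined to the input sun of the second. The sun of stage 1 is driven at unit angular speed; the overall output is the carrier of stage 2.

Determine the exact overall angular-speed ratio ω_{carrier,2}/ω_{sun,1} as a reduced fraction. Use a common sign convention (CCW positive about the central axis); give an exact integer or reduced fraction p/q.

-783/4606

Stage 1: N_ring = 29 + 2·10 = 49
Stage 1: 29(ω_s−ω_c) = −49(ω_r−ω_c),  ω_c=0, ω_s=1
Stage 1: ω_r = 0 − (29/49)(1−0) = -29/49
  ⇒ ω_r¹/ω_s¹ = -29/49
Stage 2: N_ring = 27 + 2·20 = 67
Stage 2: 27(ω_s−ω_c) = −67(ω_r−ω_c),  ω_r=0, ω_s=1
Stage 2: 27(1−ω_c) = −67(0−ω_c)  ⇒  94ω_c = 27  ⇒  ω_c = 27/94
  ⇒ ω_c²/ω_s² = 27/94
Coupling ω_s² = ω_r¹ ⇒ overall = -29/49 × 27/94 = -783/4606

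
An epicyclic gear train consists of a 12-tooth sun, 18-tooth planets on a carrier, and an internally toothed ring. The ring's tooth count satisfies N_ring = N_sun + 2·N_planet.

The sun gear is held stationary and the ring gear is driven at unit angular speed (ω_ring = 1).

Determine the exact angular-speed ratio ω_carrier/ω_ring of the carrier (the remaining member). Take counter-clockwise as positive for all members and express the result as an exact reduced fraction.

N_ring = 12 + 2·18 = 48
12(ω_s−ω_c) = −48(ω_r−ω_c),  ω_s=0, ω_r=1
12(0−ω_c) = −48(1−ω_c)  ⇒  60ω_c = 48  ⇒  ω_c = 4/5
ω_c/ω_r = 4/5

4/5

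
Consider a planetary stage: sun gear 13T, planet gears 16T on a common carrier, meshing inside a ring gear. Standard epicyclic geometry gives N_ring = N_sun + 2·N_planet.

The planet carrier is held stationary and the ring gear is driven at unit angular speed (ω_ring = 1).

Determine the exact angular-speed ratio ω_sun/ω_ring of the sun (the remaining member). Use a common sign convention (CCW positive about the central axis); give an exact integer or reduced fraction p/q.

N_ring = 13 + 2·16 = 45
13(ω_s−ω_c) = −45(ω_r−ω_c),  ω_c=0, ω_r=1
ω_s = 0 − (45/13)(1−0) = -45/13
ω_s/ω_r = -45/13

-45/13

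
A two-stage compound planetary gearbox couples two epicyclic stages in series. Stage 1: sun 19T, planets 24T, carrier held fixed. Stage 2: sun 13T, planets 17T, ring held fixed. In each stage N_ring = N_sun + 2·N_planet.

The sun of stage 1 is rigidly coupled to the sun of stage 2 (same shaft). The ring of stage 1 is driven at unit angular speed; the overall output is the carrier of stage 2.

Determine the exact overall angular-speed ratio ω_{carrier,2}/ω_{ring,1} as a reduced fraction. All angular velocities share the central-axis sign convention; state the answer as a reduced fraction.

-871/1140

Stage 1: N_ring = 19 + 2·24 = 67
Stage 1: 19(ω_s−ω_c) = −67(ω_r−ω_c),  ω_c=0, ω_r=1
Stage 1: ω_s = 0 − (67/19)(1−0) = -67/19
  ⇒ ω_s¹/ω_r¹ = -67/19
Stage 2: N_ring = 13 + 2·17 = 47
Stage 2: 13(ω_s−ω_c) = −47(ω_r−ω_c),  ω_r=0, ω_s=1
Stage 2: 13(1−ω_c) = −47(0−ω_c)  ⇒  60ω_c = 13  ⇒  ω_c = 13/60
  ⇒ ω_c²/ω_s² = 13/60
Coupling ω_s² = ω_s¹ ⇒ overall = -67/19 × 13/60 = -871/1140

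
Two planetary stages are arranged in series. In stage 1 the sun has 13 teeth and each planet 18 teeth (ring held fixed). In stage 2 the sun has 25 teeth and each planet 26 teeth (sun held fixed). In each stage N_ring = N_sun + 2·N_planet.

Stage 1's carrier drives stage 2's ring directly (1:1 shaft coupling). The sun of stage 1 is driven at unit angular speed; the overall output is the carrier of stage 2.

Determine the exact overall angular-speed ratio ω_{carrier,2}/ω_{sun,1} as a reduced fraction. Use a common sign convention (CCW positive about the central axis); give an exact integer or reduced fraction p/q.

Stage 1: N_ring = 13 + 2·18 = 49
Stage 1: 13(ω_s−ω_c) = −49(ω_r−ω_c),  ω_r=0, ω_s=1
Stage 1: 13(1−ω_c) = −49(0−ω_c)  ⇒  62ω_c = 13  ⇒  ω_c = 13/62
  ⇒ ω_c¹/ω_s¹ = 13/62
Stage 2: N_ring = 25 + 2·26 = 77
Stage 2: 25(ω_s−ω_c) = −77(ω_r−ω_c),  ω_s=0, ω_r=1
Stage 2: 25(0−ω_c) = −77(1−ω_c)  ⇒  102ω_c = 77  ⇒  ω_c = 77/102
  ⇒ ω_c²/ω_r² = 77/102
Coupling ω_r² = ω_c¹ ⇒ overall = 13/62 × 77/102 = 1001/6324

1001/6324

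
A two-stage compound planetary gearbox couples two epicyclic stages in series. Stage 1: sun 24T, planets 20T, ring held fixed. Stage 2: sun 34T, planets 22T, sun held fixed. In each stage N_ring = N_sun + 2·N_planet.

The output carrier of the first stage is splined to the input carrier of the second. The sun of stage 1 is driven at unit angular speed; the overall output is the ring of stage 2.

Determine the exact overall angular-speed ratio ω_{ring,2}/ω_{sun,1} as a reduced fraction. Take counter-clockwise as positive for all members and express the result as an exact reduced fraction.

56/143

Stage 1: N_ring = 24 + 2·20 = 64
Stage 1: 24(ω_s−ω_c) = −64(ω_r−ω_c),  ω_r=0, ω_s=1
Stage 1: 24(1−ω_c) = −64(0−ω_c)  ⇒  88ω_c = 24  ⇒  ω_c = 3/11
  ⇒ ω_c¹/ω_s¹ = 3/11
Stage 2: N_ring = 34 + 2·22 = 78
Stage 2: 34(ω_s−ω_c) = −78(ω_r−ω_c),  ω_s=0, ω_c=1
Stage 2: ω_r = 1 − (34/78)(0−1) = 56/39
  ⇒ ω_r²/ω_c² = 56/39
Coupling ω_c² = ω_c¹ ⇒ overall = 3/11 × 56/39 = 56/143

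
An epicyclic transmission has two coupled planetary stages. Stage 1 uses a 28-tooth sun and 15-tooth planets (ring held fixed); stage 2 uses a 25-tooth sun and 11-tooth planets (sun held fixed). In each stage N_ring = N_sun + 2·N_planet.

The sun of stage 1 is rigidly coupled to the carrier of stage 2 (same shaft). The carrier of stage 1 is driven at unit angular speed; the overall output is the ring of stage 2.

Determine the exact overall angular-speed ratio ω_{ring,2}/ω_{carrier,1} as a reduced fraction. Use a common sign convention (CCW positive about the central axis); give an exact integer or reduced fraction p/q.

1548/329

Stage 1: N_ring = 28 + 2·15 = 58
Stage 1: 28(ω_s−ω_c) = −58(ω_r−ω_c),  ω_r=0, ω_c=1
Stage 1: ω_s = 1 − (58/28)(0−1) = 43/14
  ⇒ ω_s¹/ω_c¹ = 43/14
Stage 2: N_ring = 25 + 2·11 = 47
Stage 2: 25(ω_s−ω_c) = −47(ω_r−ω_c),  ω_s=0, ω_c=1
Stage 2: ω_r = 1 − (25/47)(0−1) = 72/47
  ⇒ ω_r²/ω_c² = 72/47
Coupling ω_c² = ω_s¹ ⇒ overall = 43/14 × 72/47 = 1548/329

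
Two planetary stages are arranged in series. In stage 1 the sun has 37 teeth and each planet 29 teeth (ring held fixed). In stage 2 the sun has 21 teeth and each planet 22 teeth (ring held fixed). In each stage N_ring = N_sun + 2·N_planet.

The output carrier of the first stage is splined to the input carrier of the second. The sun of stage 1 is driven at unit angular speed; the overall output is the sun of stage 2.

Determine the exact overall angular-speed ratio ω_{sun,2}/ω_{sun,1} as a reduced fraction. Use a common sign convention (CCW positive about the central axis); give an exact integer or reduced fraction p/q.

1591/1386

Stage 1: N_ring = 37 + 2·29 = 95
Stage 1: 37(ω_s−ω_c) = −95(ω_r−ω_c),  ω_r=0, ω_s=1
Stage 1: 37(1−ω_c) = −95(0−ω_c)  ⇒  132ω_c = 37  ⇒  ω_c = 37/132
  ⇒ ω_c¹/ω_s¹ = 37/132
Stage 2: N_ring = 21 + 2·22 = 65
Stage 2: 21(ω_s−ω_c) = −65(ω_r−ω_c),  ω_r=0, ω_c=1
Stage 2: ω_s = 1 − (65/21)(0−1) = 86/21
  ⇒ ω_s²/ω_c² = 86/21
Coupling ω_c² = ω_c¹ ⇒ overall = 37/132 × 86/21 = 1591/1386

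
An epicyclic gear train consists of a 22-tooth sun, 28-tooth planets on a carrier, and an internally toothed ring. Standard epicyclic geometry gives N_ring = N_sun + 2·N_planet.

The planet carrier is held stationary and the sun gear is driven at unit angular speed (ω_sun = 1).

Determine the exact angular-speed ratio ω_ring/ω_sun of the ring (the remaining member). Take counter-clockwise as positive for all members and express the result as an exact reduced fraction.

N_ring = 22 + 2·28 = 78
22(ω_s−ω_c) = −78(ω_r−ω_c),  ω_c=0, ω_s=1
ω_r = 0 − (22/78)(1−0) = -11/39
ω_r/ω_s = -11/39

-11/39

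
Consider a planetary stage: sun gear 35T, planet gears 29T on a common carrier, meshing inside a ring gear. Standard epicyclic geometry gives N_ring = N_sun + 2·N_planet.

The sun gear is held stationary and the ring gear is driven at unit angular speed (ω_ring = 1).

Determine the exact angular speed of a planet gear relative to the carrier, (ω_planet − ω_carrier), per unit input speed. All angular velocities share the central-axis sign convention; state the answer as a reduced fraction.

3255/3712

N_ring = 35 + 2·29 = 93
35(ω_s−ω_c) = −93(ω_r−ω_c),  ω_s=0, ω_r=1
35(0−ω_c) = −93(1−ω_c)  ⇒  128ω_c = 93  ⇒  ω_c = 93/128
sun–planet: 35·(0−93/128) = −29·(ω_p−ω_c)  ⇒  ω_p−ω_c = −(35/29)·(-93/128) = 3255/3712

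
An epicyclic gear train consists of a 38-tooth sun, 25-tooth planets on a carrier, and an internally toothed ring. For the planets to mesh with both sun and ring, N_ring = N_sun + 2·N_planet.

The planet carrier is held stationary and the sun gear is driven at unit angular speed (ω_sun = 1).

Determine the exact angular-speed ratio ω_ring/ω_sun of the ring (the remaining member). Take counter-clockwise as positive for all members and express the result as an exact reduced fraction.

N_ring = 38 + 2·25 = 88
38(ω_s−ω_c) = −88(ω_r−ω_c),  ω_c=0, ω_s=1
ω_r = 0 − (38/88)(1−0) = -19/44
ω_r/ω_s = -19/44

-19/44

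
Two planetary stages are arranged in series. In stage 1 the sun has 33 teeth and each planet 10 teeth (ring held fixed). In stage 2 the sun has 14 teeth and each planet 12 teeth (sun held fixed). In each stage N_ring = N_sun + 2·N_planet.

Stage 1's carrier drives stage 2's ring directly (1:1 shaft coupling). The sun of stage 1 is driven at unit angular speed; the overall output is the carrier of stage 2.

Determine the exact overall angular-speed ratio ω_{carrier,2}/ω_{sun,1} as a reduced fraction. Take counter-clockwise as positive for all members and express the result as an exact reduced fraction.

627/2236

Stage 1: N_ring = 33 + 2·10 = 53
Stage 1: 33(ω_s−ω_c) = −53(ω_r−ω_c),  ω_r=0, ω_s=1
Stage 1: 33(1−ω_c) = −53(0−ω_c)  ⇒  86ω_c = 33  ⇒  ω_c = 33/86
  ⇒ ω_c¹/ω_s¹ = 33/86
Stage 2: N_ring = 14 + 2·12 = 38
Stage 2: 14(ω_s−ω_c) = −38(ω_r−ω_c),  ω_s=0, ω_r=1
Stage 2: 14(0−ω_c) = −38(1−ω_c)  ⇒  52ω_c = 38  ⇒  ω_c = 19/26
  ⇒ ω_c²/ω_r² = 19/26
Coupling ω_r² = ω_c¹ ⇒ overall = 33/86 × 19/26 = 627/2236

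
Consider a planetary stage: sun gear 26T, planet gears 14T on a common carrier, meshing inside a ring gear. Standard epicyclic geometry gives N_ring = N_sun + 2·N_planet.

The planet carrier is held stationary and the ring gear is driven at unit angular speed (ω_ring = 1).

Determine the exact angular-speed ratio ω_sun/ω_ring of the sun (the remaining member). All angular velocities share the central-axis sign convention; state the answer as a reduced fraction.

N_ring = 26 + 2·14 = 54
26(ω_s−ω_c) = −54(ω_r−ω_c),  ω_c=0, ω_r=1
ω_s = 0 − (54/26)(1−0) = -27/13
ω_s/ω_r = -27/13

-27/13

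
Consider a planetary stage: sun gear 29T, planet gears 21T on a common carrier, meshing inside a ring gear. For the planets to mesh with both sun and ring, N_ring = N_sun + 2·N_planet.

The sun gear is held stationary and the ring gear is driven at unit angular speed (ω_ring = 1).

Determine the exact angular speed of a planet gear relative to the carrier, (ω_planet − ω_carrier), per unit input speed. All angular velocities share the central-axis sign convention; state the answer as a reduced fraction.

2059/2100

N_ring = 29 + 2·21 = 71
29(ω_s−ω_c) = −71(ω_r−ω_c),  ω_s=0, ω_r=1
29(0−ω_c) = −71(1−ω_c)  ⇒  100ω_c = 71  ⇒  ω_c = 71/100
sun–planet: 29·(0−71/100) = −21·(ω_p−ω_c)  ⇒  ω_p−ω_c = −(29/21)·(-71/100) = 2059/2100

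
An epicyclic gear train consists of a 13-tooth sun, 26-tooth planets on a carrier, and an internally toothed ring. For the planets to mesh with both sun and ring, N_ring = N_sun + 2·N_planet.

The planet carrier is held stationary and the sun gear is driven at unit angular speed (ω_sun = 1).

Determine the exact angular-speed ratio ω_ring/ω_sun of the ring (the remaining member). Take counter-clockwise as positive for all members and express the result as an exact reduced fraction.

N_ring = 13 + 2·26 = 65
13(ω_s−ω_c) = −65(ω_r−ω_c),  ω_c=0, ω_s=1
ω_r = 0 − (13/65)(1−0) = -1/5
ω_r/ω_s = -1/5

-1/5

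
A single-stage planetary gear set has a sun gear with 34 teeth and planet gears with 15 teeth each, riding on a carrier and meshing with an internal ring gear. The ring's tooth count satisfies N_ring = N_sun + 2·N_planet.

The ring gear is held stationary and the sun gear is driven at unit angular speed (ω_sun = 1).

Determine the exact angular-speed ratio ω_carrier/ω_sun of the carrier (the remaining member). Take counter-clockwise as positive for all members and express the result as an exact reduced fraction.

17/49

N_ring = 34 + 2·15 = 64
34(ω_s−ω_c) = −64(ω_r−ω_c),  ω_r=0, ω_s=1
34(1−ω_c) = −64(0−ω_c)  ⇒  98ω_c = 34  ⇒  ω_c = 17/49
ω_c/ω_s = 17/49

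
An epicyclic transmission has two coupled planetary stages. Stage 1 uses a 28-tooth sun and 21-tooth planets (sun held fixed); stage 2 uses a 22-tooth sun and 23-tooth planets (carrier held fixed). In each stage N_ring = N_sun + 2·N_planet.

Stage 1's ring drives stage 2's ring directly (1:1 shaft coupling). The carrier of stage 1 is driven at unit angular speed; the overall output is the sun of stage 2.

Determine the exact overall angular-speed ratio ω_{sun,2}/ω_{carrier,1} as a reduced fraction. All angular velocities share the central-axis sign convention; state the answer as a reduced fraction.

-238/55

Stage 1: N_ring = 28 + 2·21 = 70
Stage 1: 28(ω_s−ω_c) = −70(ω_r−ω_c),  ω_s=0, ω_c=1
Stage 1: ω_r = 1 − (28/70)(0−1) = 7/5
  ⇒ ω_r¹/ω_c¹ = 7/5
Stage 2: N_ring = 22 + 2·23 = 68
Stage 2: 22(ω_s−ω_c) = −68(ω_r−ω_c),  ω_c=0, ω_r=1
Stage 2: ω_s = 0 − (68/22)(1−0) = -34/11
  ⇒ ω_s²/ω_r² = -34/11
Coupling ω_r² = ω_r¹ ⇒ overall = 7/5 × -34/11 = -238/55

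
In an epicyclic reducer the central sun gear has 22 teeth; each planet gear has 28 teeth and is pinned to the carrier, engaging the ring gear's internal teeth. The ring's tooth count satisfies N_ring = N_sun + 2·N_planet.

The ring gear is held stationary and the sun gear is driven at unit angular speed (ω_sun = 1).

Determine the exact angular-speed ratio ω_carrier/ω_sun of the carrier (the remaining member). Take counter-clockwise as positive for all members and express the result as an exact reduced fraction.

N_ring = 22 + 2·28 = 78
22(ω_s−ω_c) = −78(ω_r−ω_c),  ω_r=0, ω_s=1
22(1−ω_c) = −78(0−ω_c)  ⇒  100ω_c = 22  ⇒  ω_c = 11/50
ω_c/ω_s = 11/50

11/50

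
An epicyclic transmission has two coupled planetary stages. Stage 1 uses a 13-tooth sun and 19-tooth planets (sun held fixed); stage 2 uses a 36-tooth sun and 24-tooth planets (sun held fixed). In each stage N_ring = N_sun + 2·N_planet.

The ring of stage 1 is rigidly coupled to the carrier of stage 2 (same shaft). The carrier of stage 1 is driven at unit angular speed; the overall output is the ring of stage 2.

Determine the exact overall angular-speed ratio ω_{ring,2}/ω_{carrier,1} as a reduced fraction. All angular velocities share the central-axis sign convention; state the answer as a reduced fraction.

Stage 1: N_ring = 13 + 2·19 = 51
Stage 1: 13(ω_s−ω_c) = −51(ω_r−ω_c),  ω_s=0, ω_c=1
Stage 1: ω_r = 1 − (13/51)(0−1) = 64/51
  ⇒ ω_r¹/ω_c¹ = 64/51
Stage 2: N_ring = 36 + 2·24 = 84
Stage 2: 36(ω_s−ω_c) = −84(ω_r−ω_c),  ω_s=0, ω_c=1
Stage 2: ω_r = 1 − (36/84)(0−1) = 10/7
  ⇒ ω_r²/ω_c² = 10/7
Coupling ω_c² = ω_r¹ ⇒ overall = 64/51 × 10/7 = 640/357

640/357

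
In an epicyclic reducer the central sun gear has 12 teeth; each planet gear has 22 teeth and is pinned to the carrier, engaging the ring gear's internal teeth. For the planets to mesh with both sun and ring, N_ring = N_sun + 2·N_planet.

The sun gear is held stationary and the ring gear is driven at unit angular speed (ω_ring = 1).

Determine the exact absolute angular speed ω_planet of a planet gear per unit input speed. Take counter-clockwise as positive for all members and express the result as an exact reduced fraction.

14/11

N_ring = 12 + 2·22 = 56
12(ω_s−ω_c) = −56(ω_r−ω_c),  ω_s=0, ω_r=1
12(0−ω_c) = −56(1−ω_c)  ⇒  68ω_c = 56  ⇒  ω_c = 14/17
sun–planet: 12·(0−14/17) = −22·(ω_p−ω_c)  ⇒  ω_p−ω_c = −(12/22)·(-14/17) = 84/187
ω_p = 14/17 + 84/187 = 14/11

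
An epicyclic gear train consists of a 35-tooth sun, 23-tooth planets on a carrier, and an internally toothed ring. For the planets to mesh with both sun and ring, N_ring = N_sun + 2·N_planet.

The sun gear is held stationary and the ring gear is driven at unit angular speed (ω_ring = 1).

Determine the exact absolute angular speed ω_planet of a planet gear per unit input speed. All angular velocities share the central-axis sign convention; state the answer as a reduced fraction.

81/46

N_ring = 35 + 2·23 = 81
35(ω_s−ω_c) = −81(ω_r−ω_c),  ω_s=0, ω_r=1
35(0−ω_c) = −81(1−ω_c)  ⇒  116ω_c = 81  ⇒  ω_c = 81/116
sun–planet: 35·(0−81/116) = −23·(ω_p−ω_c)  ⇒  ω_p−ω_c = −(35/23)·(-81/116) = 2835/2668
ω_p = 81/116 + 2835/2668 = 81/46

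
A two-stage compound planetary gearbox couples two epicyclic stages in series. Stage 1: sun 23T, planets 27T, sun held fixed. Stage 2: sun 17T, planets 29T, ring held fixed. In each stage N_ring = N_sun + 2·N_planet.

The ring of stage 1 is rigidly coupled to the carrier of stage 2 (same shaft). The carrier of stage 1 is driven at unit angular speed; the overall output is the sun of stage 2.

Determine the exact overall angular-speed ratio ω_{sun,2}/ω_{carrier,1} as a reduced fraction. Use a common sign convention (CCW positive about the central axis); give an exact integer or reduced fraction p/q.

9200/1309

Stage 1: N_ring = 23 + 2·27 = 77
Stage 1: 23(ω_s−ω_c) = −77(ω_r−ω_c),  ω_s=0, ω_c=1
Stage 1: ω_r = 1 − (23/77)(0−1) = 100/77
  ⇒ ω_r¹/ω_c¹ = 100/77
Stage 2: N_ring = 17 + 2·29 = 75
Stage 2: 17(ω_s−ω_c) = −75(ω_r−ω_c),  ω_r=0, ω_c=1
Stage 2: ω_s = 1 − (75/17)(0−1) = 92/17
  ⇒ ω_s²/ω_c² = 92/17
Coupling ω_c² = ω_r¹ ⇒ overall = 100/77 × 92/17 = 9200/1309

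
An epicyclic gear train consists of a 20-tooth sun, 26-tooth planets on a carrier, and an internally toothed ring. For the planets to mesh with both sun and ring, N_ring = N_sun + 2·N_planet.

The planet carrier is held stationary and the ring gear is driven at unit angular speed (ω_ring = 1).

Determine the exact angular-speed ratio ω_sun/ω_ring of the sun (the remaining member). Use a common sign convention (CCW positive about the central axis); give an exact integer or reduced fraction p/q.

N_ring = 20 + 2·26 = 72
20(ω_s−ω_c) = −72(ω_r−ω_c),  ω_c=0, ω_r=1
ω_s = 0 − (72/20)(1−0) = -18/5
ω_s/ω_r = -18/5

-18/5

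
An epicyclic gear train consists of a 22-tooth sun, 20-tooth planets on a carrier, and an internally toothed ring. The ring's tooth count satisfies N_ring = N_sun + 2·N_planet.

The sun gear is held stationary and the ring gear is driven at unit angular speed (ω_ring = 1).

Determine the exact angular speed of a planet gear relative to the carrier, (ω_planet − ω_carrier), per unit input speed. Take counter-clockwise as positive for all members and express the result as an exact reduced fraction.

341/420

N_ring = 22 + 2·20 = 62
22(ω_s−ω_c) = −62(ω_r−ω_c),  ω_s=0, ω_r=1
22(0−ω_c) = −62(1−ω_c)  ⇒  84ω_c = 62  ⇒  ω_c = 31/42
sun–planet: 22·(0−31/42) = −20·(ω_p−ω_c)  ⇒  ω_p−ω_c = −(22/20)·(-31/42) = 341/420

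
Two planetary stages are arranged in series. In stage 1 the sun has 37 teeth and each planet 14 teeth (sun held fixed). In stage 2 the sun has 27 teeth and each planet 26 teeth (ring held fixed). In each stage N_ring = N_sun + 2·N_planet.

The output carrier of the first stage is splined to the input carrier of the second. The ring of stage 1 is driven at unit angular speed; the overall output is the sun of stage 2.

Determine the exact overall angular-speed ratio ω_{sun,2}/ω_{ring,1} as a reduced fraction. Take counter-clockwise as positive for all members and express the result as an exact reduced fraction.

Stage 1: N_ring = 37 + 2·14 = 65
Stage 1: 37(ω_s−ω_c) = −65(ω_r−ω_c),  ω_s=0, ω_r=1
Stage 1: 37(0−ω_c) = −65(1−ω_c)  ⇒  102ω_c = 65  ⇒  ω_c = 65/102
  ⇒ ω_c¹/ω_r¹ = 65/102
Stage 2: N_ring = 27 + 2·26 = 79
Stage 2: 27(ω_s−ω_c) = −79(ω_r−ω_c),  ω_r=0, ω_c=1
Stage 2: ω_s = 1 − (79/27)(0−1) = 106/27
  ⇒ ω_s²/ω_c² = 106/27
Coupling ω_c² = ω_c¹ ⇒ overall = 65/102 × 106/27 = 3445/1377

3445/1377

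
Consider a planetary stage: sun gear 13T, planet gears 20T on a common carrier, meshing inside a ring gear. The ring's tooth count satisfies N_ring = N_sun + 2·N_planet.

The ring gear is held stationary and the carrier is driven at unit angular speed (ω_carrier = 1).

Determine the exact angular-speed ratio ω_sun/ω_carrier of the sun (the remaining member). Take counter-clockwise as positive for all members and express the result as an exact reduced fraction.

N_ring = 13 + 2·20 = 53
13(ω_s−ω_c) = −53(ω_r−ω_c),  ω_r=0, ω_c=1
ω_s = 1 − (53/13)(0−1) = 66/13
ω_s/ω_c = 66/13

66/13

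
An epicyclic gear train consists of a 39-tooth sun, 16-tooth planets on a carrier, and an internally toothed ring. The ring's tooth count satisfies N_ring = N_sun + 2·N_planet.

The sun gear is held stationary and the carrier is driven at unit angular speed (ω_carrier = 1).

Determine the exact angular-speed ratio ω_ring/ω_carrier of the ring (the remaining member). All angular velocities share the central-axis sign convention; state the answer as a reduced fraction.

N_ring = 39 + 2·16 = 71
39(ω_s−ω_c) = −71(ω_r−ω_c),  ω_s=0, ω_c=1
ω_r = 1 − (39/71)(0−1) = 110/71
ω_r/ω_c = 110/71

110/71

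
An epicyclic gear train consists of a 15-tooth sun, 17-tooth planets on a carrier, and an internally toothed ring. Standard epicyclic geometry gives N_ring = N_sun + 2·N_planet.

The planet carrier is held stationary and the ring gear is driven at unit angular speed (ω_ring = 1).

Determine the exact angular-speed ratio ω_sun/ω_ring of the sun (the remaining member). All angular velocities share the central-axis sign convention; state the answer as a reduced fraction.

N_ring = 15 + 2·17 = 49
15(ω_s−ω_c) = −49(ω_r−ω_c),  ω_c=0, ω_r=1
ω_s = 0 − (49/15)(1−0) = -49/15
ω_s/ω_r = -49/15

-49/15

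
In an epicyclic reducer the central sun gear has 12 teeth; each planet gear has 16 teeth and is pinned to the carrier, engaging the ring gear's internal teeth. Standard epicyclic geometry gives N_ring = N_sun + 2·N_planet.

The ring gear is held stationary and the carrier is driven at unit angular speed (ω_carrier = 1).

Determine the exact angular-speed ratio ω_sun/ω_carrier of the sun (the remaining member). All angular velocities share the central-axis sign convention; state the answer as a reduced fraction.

N_ring = 12 + 2·16 = 44
12(ω_s−ω_c) = −44(ω_r−ω_c),  ω_r=0, ω_c=1
ω_s = 1 − (44/12)(0−1) = 14/3
ω_s/ω_c = 14/3

14/3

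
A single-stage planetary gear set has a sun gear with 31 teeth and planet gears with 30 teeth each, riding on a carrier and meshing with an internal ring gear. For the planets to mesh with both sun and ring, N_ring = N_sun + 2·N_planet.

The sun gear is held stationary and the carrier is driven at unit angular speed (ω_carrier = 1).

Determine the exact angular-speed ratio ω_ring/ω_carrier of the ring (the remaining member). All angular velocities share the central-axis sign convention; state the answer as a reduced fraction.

122/91

N_ring = 31 + 2·30 = 91
31(ω_s−ω_c) = −91(ω_r−ω_c),  ω_s=0, ω_c=1
ω_r = 1 − (31/91)(0−1) = 122/91
ω_r/ω_c = 122/91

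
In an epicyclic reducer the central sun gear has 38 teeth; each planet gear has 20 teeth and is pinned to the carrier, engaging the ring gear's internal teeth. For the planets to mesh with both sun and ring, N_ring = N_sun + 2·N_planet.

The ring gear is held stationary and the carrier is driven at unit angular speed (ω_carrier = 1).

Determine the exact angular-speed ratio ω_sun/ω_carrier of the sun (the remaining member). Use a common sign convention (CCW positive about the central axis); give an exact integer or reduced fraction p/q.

N_ring = 38 + 2·20 = 78
38(ω_s−ω_c) = −78(ω_r−ω_c),  ω_r=0, ω_c=1
ω_s = 1 − (78/38)(0−1) = 58/19
ω_s/ω_c = 58/19

58/19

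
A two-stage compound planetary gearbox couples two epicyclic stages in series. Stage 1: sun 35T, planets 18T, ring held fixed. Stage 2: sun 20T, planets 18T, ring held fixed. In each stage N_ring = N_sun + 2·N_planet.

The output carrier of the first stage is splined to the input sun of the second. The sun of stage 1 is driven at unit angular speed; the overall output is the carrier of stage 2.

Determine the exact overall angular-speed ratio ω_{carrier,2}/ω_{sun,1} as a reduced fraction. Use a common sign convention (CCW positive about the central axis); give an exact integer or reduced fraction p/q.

175/2014

Stage 1: N_ring = 35 + 2·18 = 71
Stage 1: 35(ω_s−ω_c) = −71(ω_r−ω_c),  ω_r=0, ω_s=1
Stage 1: 35(1−ω_c) = −71(0−ω_c)  ⇒  106ω_c = 35  ⇒  ω_c = 35/106
  ⇒ ω_c¹/ω_s¹ = 35/106
Stage 2: N_ring = 20 + 2·18 = 56
Stage 2: 20(ω_s−ω_c) = −56(ω_r−ω_c),  ω_r=0, ω_s=1
Stage 2: 20(1−ω_c) = −56(0−ω_c)  ⇒  76ω_c = 20  ⇒  ω_c = 5/19
  ⇒ ω_c²/ω_s² = 5/19
Coupling ω_s² = ω_c¹ ⇒ overall = 35/106 × 5/19 = 175/2014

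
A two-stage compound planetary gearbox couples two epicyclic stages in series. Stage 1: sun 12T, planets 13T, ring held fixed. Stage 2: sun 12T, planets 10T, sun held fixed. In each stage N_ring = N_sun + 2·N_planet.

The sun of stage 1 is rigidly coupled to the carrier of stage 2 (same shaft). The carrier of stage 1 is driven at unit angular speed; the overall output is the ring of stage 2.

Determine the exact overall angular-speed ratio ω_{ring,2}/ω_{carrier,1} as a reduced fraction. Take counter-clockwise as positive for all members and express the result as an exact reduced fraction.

275/48

Stage 1: N_ring = 12 + 2·13 = 38
Stage 1: 12(ω_s−ω_c) = −38(ω_r−ω_c),  ω_r=0, ω_c=1
Stage 1: ω_s = 1 − (38/12)(0−1) = 25/6
  ⇒ ω_s¹/ω_c¹ = 25/6
Stage 2: N_ring = 12 + 2·10 = 32
Stage 2: 12(ω_s−ω_c) = −32(ω_r−ω_c),  ω_s=0, ω_c=1
Stage 2: ω_r = 1 − (12/32)(0−1) = 11/8
  ⇒ ω_r²/ω_c² = 11/8
Coupling ω_c² = ω_s¹ ⇒ overall = 25/6 × 11/8 = 275/48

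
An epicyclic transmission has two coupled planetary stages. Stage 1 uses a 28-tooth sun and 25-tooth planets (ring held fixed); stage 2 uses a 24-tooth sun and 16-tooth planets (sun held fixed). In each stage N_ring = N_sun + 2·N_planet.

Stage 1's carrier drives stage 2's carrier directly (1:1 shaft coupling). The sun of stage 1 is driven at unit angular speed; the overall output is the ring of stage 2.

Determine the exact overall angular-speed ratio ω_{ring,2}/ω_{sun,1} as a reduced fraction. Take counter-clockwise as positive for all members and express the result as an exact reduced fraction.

Stage 1: N_ring = 28 + 2·25 = 78
Stage 1: 28(ω_s−ω_c) = −78(ω_r−ω_c),  ω_r=0, ω_s=1
Stage 1: 28(1−ω_c) = −78(0−ω_c)  ⇒  106ω_c = 28  ⇒  ω_c = 14/53
  ⇒ ω_c¹/ω_s¹ = 14/53
Stage 2: N_ring = 24 + 2·16 = 56
Stage 2: 24(ω_s−ω_c) = −56(ω_r−ω_c),  ω_s=0, ω_c=1
Stage 2: ω_r = 1 − (24/56)(0−1) = 10/7
  ⇒ ω_r²/ω_c² = 10/7
Coupling ω_c² = ω_c¹ ⇒ overall = 14/53 × 10/7 = 20/53

20/53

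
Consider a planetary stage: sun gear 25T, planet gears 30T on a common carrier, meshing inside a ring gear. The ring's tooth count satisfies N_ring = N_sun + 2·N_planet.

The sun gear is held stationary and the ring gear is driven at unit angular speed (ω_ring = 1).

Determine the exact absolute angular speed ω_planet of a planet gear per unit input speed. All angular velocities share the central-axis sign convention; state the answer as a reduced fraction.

N_ring = 25 + 2·30 = 85
25(ω_s−ω_c) = −85(ω_r−ω_c),  ω_s=0, ω_r=1
25(0−ω_c) = −85(1−ω_c)  ⇒  110ω_c = 85  ⇒  ω_c = 17/22
sun–planet: 25·(0−17/22) = −30·(ω_p−ω_c)  ⇒  ω_p−ω_c = −(25/30)·(-17/22) = 85/132
ω_p = 17/22 + 85/132 = 17/12

17/12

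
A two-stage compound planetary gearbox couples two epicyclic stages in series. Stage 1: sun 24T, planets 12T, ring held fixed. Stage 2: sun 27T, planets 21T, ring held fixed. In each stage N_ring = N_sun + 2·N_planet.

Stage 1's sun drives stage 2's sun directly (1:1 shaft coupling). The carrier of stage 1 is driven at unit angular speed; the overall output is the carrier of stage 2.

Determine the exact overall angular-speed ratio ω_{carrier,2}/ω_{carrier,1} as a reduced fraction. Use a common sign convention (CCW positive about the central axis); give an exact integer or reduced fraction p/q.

27/32

Stage 1: N_ring = 24 + 2·12 = 48
Stage 1: 24(ω_s−ω_c) = −48(ω_r−ω_c),  ω_r=0, ω_c=1
Stage 1: ω_s = 1 − (48/24)(0−1) = 3
  ⇒ ω_s¹/ω_c¹ = 3
Stage 2: N_ring = 27 + 2·21 = 69
Stage 2: 27(ω_s−ω_c) = −69(ω_r−ω_c),  ω_r=0, ω_s=1
Stage 2: 27(1−ω_c) = −69(0−ω_c)  ⇒  96ω_c = 27  ⇒  ω_c = 9/32
  ⇒ ω_c²/ω_s² = 9/32
Coupling ω_s² = ω_s¹ ⇒ overall = 3 × 9/32 = 27/32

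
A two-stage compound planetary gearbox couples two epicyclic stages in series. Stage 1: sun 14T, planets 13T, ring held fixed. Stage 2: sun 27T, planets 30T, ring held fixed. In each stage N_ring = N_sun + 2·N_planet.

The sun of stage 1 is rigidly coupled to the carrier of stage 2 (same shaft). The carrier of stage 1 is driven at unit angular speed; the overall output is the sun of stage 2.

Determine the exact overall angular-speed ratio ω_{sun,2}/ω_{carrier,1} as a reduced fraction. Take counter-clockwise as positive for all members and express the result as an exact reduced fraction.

Stage 1: N_ring = 14 + 2·13 = 40
Stage 1: 14(ω_s−ω_c) = −40(ω_r−ω_c),  ω_r=0, ω_c=1
Stage 1: ω_s = 1 − (40/14)(0−1) = 27/7
  ⇒ ω_s¹/ω_c¹ = 27/7
Stage 2: N_ring = 27 + 2·30 = 87
Stage 2: 27(ω_s−ω_c) = −87(ω_r−ω_c),  ω_r=0, ω_c=1
Stage 2: ω_s = 1 − (87/27)(0−1) = 38/9
  ⇒ ω_s²/ω_c² = 38/9
Coupling ω_c² = ω_s¹ ⇒ overall = 27/7 × 38/9 = 114/7

114/7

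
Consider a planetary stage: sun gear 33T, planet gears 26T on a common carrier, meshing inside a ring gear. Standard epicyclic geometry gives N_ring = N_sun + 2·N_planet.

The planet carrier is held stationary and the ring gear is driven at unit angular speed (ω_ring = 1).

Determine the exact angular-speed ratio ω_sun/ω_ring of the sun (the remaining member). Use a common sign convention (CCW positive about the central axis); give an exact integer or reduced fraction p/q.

N_ring = 33 + 2·26 = 85
33(ω_s−ω_c) = −85(ω_r−ω_c),  ω_c=0, ω_r=1
ω_s = 0 − (85/33)(1−0) = -85/33
ω_s/ω_r = -85/33

-85/33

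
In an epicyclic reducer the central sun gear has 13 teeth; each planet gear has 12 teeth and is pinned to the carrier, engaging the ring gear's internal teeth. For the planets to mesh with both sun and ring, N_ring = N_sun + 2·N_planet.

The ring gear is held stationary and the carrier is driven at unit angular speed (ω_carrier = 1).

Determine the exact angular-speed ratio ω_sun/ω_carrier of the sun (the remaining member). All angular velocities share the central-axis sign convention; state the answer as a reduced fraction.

50/13

N_ring = 13 + 2·12 = 37
13(ω_s−ω_c) = −37(ω_r−ω_c),  ω_r=0, ω_c=1
ω_s = 1 − (37/13)(0−1) = 50/13
ω_s/ω_c = 50/13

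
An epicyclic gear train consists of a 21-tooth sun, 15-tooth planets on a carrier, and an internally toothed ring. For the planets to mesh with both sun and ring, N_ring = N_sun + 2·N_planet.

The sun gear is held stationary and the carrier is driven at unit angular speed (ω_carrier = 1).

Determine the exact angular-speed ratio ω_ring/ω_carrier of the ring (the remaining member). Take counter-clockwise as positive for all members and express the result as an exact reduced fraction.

24/17

N_ring = 21 + 2·15 = 51
21(ω_s−ω_c) = −51(ω_r−ω_c),  ω_s=0, ω_c=1
ω_r = 1 − (21/51)(0−1) = 24/17
ω_r/ω_c = 24/17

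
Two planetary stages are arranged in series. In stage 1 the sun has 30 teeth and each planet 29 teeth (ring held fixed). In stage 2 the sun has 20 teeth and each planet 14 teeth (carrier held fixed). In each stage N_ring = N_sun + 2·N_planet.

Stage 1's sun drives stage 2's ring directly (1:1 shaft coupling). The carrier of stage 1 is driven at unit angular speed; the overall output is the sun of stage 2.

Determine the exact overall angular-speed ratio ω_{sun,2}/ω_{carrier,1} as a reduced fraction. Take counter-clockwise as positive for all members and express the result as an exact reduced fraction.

Stage 1: N_ring = 30 + 2·29 = 88
Stage 1: 30(ω_s−ω_c) = −88(ω_r−ω_c),  ω_r=0, ω_c=1
Stage 1: ω_s = 1 − (88/30)(0−1) = 59/15
  ⇒ ω_s¹/ω_c¹ = 59/15
Stage 2: N_ring = 20 + 2·14 = 48
Stage 2: 20(ω_s−ω_c) = −48(ω_r−ω_c),  ω_c=0, ω_r=1
Stage 2: ω_s = 0 − (48/20)(1−0) = -12/5
  ⇒ ω_s²/ω_r² = -12/5
Coupling ω_r² = ω_s¹ ⇒ overall = 59/15 × -12/5 = -236/25

-236/25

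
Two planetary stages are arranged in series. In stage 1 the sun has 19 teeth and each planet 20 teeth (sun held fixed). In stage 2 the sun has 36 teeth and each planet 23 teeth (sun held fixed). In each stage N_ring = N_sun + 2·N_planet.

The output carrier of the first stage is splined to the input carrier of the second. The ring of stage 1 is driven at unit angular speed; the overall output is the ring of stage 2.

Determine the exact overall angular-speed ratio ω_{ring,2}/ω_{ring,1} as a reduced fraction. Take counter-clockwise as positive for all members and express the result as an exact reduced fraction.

Stage 1: N_ring = 19 + 2·20 = 59
Stage 1: 19(ω_s−ω_c) = −59(ω_r−ω_c),  ω_s=0, ω_r=1
Stage 1: 19(0−ω_c) = −59(1−ω_c)  ⇒  78ω_c = 59  ⇒  ω_c = 59/78
  ⇒ ω_c¹/ω_r¹ = 59/78
Stage 2: N_ring = 36 + 2·23 = 82
Stage 2: 36(ω_s−ω_c) = −82(ω_r−ω_c),  ω_s=0, ω_c=1
Stage 2: ω_r = 1 − (36/82)(0−1) = 59/41
  ⇒ ω_r²/ω_c² = 59/41
Coupling ω_c² = ω_c¹ ⇒ overall = 59/78 × 59/41 = 3481/3198

3481/3198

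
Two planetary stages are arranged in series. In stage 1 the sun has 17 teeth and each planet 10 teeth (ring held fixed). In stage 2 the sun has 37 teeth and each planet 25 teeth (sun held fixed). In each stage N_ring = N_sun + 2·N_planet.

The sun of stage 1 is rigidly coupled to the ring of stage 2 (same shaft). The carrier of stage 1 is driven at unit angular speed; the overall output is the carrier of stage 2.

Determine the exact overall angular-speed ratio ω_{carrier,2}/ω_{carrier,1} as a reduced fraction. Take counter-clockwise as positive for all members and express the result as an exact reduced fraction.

2349/1054

Stage 1: N_ring = 17 + 2·10 = 37
Stage 1: 17(ω_s−ω_c) = −37(ω_r−ω_c),  ω_r=0, ω_c=1
Stage 1: ω_s = 1 − (37/17)(0−1) = 54/17
  ⇒ ω_s¹/ω_c¹ = 54/17
Stage 2: N_ring = 37 + 2·25 = 87
Stage 2: 37(ω_s−ω_c) = −87(ω_r−ω_c),  ω_s=0, ω_r=1
Stage 2: 37(0−ω_c) = −87(1−ω_c)  ⇒  124ω_c = 87  ⇒  ω_c = 87/124
  ⇒ ω_c²/ω_r² = 87/124
Coupling ω_r² = ω_s¹ ⇒ overall = 54/17 × 87/124 = 2349/1054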